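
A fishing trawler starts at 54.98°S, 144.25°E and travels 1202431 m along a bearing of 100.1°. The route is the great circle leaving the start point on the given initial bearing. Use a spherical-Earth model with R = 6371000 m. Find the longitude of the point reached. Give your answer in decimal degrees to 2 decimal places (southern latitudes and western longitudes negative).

longitude 163.24°

δ = 1202431/6371000 = 0.188735 rad (10.8137°).
Converting: φ₁ = -0.959582 rad, θ = 1.747075 rad.
sin φ₂ = sin φ₁ cos δ + cos φ₁ sin δ cos θ = (-0.818952)(0.982242) + (0.573862)(0.187617)(-0.175367) = -0.823290
φ₂ = asin(-0.823290) = -0.967183 rad = -55.42°.
Then Δλ = atan2(0.105998, 0.308007) = 0.331445 rad, from sin θ sin δ cos φ₁ over cos δ − sin φ₁ sin φ₂.
λ₂ = λ₁ + Δλ = 163.24°.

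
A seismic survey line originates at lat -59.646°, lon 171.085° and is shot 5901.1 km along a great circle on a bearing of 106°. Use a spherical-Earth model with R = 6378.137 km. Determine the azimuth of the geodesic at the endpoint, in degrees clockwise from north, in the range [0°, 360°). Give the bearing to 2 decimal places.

final bearing 38.74°

Angular distance δ = d/R = 5901.1 / 6378.137 = 0.925207 rad.
Converting: φ₁ = -1.041019 rad, θ = 1.850049 rad.
sin φ₂ = sin φ₁ cos δ + cos φ₁ sin δ cos θ = (-0.862920)(0.601669) + (0.505341)(0.798746)(-0.275637) = -0.630450
φ₂ = asin(-0.630450) = -0.682133 rad = -39.083°.
Δλ = atan2( sin θ sin δ cos φ₁ , cos δ − sin φ₁ sin φ₂ ) = atan2(0.388003, 0.057641) = 1.423316 rad = 81.550°.
λ₂ = 171.085° + 81.550° = 252.635°, normalized to (−180°, 180°] → -107.365°.
The forward bearing on arrival equals the back-azimuth from the destination plus 180°.
Back-azimuth from P₂ (-39.08°, -107.36°) to P₁ (-59.65°, 171.09°), with Δλ' = λ₁ − λ₂ = 278.45°: atan2( sin Δλ' cos φ₁ , cos φ₂ sin φ₁ − sin φ₂ cos φ₁ cos Δλ' ) = 218.74°.
Final bearing = (218.74° + 180°) mod 360° = 38.74°.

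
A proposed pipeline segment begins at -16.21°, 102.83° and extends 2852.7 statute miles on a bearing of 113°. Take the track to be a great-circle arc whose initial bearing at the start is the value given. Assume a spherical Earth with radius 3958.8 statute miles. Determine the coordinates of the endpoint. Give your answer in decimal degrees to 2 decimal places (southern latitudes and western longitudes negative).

δ = 2852.7/3958.8 = 0.720597 rad (41.2872°).
Converting: φ₁ = -0.282918 rad, θ = 1.972222 rad.
Applying the spherical law of cosines for sides, sin φ₂ = sin φ₁ cos δ + cos φ₁ sin δ cos θ = -0.457331, so φ₂ = -27.22°.
Then Δλ = atan2(0.583234, 0.623744) = 0.751847 rad, from sin θ sin δ cos φ₁ over cos δ − sin φ₁ sin φ₂.
λ₂ = 102.83° + 43.08° = 145.91°.

latitude -27.22°, longitude 145.91°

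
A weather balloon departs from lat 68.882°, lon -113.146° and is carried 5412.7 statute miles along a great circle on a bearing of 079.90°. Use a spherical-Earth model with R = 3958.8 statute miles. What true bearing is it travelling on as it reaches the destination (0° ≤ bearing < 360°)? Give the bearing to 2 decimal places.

final bearing 158.51°

Angular distance δ = d/R = 5412.7 / 3958.8 = 1.367258 rad.
Converting: φ₁ = 1.202218 rad, θ = 1.394518 rad.
sin φ₂ = sin φ₁ cos δ + cos φ₁ sin δ cos θ = (0.932840)(0.202136) + (0.360290)(0.979357)(0.175367) = 0.250439
φ₂ = asin(0.250439) = 0.253134 rad = 14.504°.
Then Δλ = atan2(0.347384, -0.031484) = 1.661180 rad, from sin θ sin δ cos φ₁ over cos δ − sin φ₁ sin φ₂.
λ₂ = -113.146° + 95.179° = -17.967°.
The forward bearing on arrival equals the back-azimuth from the destination plus 180°.
Back-azimuth from P₂ (14.50°, -17.97°) to P₁ (68.88°, -113.15°), with Δλ' = λ₁ − λ₂ = -95.18°: atan2( sin Δλ' cos φ₁ , cos φ₂ sin φ₁ − sin φ₂ cos φ₁ cos Δλ' ) = 338.51°.
Final bearing = (338.51° + 180°) mod 360° = 158.51°.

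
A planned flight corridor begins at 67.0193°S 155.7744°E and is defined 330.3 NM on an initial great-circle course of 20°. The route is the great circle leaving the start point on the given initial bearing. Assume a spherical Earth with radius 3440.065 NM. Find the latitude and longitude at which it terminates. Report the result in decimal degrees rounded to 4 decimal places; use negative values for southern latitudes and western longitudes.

latitude -61.7904°, longitude 159.7519°

The arc subtends δ = 330.3/3440.065 = 0.096016 rad at the centre.
Converting: φ₁ = -1.169707 rad, θ = 0.349066 rad.
sin φ₂ = sin φ₁ cos δ + cos φ₁ sin δ cos θ = (-0.920636)(0.995394) + (0.390421)(0.095868)(0.939693) = -0.881224
φ₂ = asin(-0.881224) = -1.078446 rad = -61.7904°.
Δλ = atan2( sin θ sin δ cos φ₁ , cos δ − sin φ₁ sin φ₂ ) = atan2(0.012801, 0.184107) = 0.069421 rad = 3.9775°.
λ₂ = λ₁ + Δλ = 159.7519°.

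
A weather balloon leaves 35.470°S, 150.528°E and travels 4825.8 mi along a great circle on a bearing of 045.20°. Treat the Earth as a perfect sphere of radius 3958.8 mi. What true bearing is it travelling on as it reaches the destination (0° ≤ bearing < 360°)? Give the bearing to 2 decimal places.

final bearing 37.89°

δ = 4825.8/3958.8 = 1.219006 rad (69.8439°).
With φ₁ = -35.470° = -0.619068 rad and θ = 45.2° = 0.788889 rad:
Destination latitude: φ₂ = arcsin( sin φ₁ cos δ + cos φ₁ sin δ cos θ ) = arcsin(0.338771) = 19.802°.
For the longitude increment, Δλ = atan2( sin θ sin δ cos φ₁, cos δ − sin φ₁ sin φ₂ ) = atan2(0.542497, 0.541160) = 45.071°.
λ₂ = 150.528° + 45.071° = 195.599°, normalized to (−180°, 180°] → -164.401°.
The forward bearing on arrival equals the back-azimuth from the destination plus 180°.
Back-azimuth from P₂ (19.80°, -164.40°) to P₁ (-35.47°, 150.53°), with Δλ' = λ₁ − λ₂ = 314.93°: atan2( sin Δλ' cos φ₁ , cos φ₂ sin φ₁ − sin φ₂ cos φ₁ cos Δλ' ) = 217.89°.
Final bearing = (217.89° + 180°) mod 360° = 37.89°.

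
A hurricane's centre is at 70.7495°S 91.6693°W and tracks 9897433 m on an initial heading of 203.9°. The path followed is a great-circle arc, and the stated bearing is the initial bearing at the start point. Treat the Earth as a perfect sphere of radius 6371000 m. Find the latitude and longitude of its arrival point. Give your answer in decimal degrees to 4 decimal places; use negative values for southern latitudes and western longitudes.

latitude -18.5239°, longitude 113.6216°

Angular distance δ = d/R = 9897433 / 6371000 = 1.553513 rad.
Start latitude φ₁ = -1.234812 rad; initial bearing θ = 3.558726 rad.
Destination latitude: φ₂ = arcsin( sin φ₁ cos δ + cos φ₁ sin δ cos θ ) = arcsin(-0.317699) = -18.5239°.
Δλ = atan2( sin θ sin δ cos φ₁ , cos δ − sin φ₁ sin φ₂ ) = atan2(-0.133555, -0.282653) = -2.700183 rad = -154.7091°.
λ₂ = -91.6693° + -154.7091° = -246.3784°, normalized to (−180°, 180°] → 113.6216°.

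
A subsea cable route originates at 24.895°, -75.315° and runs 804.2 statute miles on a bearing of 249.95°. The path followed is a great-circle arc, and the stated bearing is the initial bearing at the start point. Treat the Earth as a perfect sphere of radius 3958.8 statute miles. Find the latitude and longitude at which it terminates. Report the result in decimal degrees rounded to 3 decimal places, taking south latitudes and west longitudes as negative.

The arc subtends δ = 804.2/3958.8 = 0.203142 rad at the centre.
Converting: φ₁ = 0.434500 rad, θ = 4.362450 rad.
Destination latitude: φ₂ = arcsin( sin φ₁ cos δ + cos φ₁ sin δ cos θ ) = arcsin(0.349560) = 20.460°.
Then Δλ = atan2(-0.171911, 0.832288) = -0.203688 rad, from sin θ sin δ cos φ₁ over cos δ − sin φ₁ sin φ₂.
λ₂ = λ₁ + Δλ = -86.985°.

latitude 20.460°, longitude -86.985°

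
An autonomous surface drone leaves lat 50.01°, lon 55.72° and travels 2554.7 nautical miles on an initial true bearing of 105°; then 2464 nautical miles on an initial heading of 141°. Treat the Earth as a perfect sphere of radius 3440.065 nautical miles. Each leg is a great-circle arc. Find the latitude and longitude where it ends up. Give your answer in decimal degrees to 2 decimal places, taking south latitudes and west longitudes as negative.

Apply the spherical direct solution leg by leg, carrying full precision between legs.
Leg 1: from (50.01°, 55.72°), δ = 2554.7/3440.065 = 0.742631 rad, θ = 105° → φ = 26.87°, λ = 102.79°.
Leg 2: from (26.87°, 102.79°), δ = 2464/3440.065 = 0.716266 rad, θ = 141° → φ = -6.56°, λ = 127.37°.

latitude -6.56°, longitude 127.37°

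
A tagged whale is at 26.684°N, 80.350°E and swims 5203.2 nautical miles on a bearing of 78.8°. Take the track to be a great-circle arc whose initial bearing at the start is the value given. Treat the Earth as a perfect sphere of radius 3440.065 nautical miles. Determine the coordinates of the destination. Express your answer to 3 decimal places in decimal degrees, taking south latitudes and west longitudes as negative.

δ = 5203.2/3440.065 = 1.512530 rad (86.6616°).
Converting: φ₁ = 0.465724 rad, θ = 1.375319 rad.
sin φ₂ = sin φ₁ cos δ + cos φ₁ sin δ cos θ = (0.449070)(0.058234) + (0.893497)(0.998303)(0.194234) = 0.199404
φ₂ = asin(0.199404) = 0.200750 rad = 11.502°.
Δλ = atan2( sin θ sin δ cos φ₁ , cos δ − sin φ₁ sin φ₂ ) = atan2(0.874993, -0.031313) = 1.606567 rad = 92.050°.
λ₂ = 80.350° + 92.050° = 172.400°.

latitude 11.502°, longitude 172.400°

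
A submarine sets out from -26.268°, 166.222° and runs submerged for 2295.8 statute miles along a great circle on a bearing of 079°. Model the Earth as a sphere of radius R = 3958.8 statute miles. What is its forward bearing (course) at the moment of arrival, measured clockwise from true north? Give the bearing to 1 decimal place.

The arc subtends δ = 2295.8/3958.8 = 0.579923 rad at the centre.
Start latitude φ₁ = -0.458463 rad; initial bearing θ = 1.378810 rad.
Destination latitude: φ₂ = arcsin( sin φ₁ cos δ + cos φ₁ sin δ cos θ ) = arcsin(-0.276454) = -16.049°.
For the longitude increment, Δλ = atan2( sin θ sin δ cos φ₁, cos δ − sin φ₁ sin φ₂ ) = atan2(0.482346, 0.714155) = 34.035°.
λ₂ = 166.222° + 34.035° = 200.257°, normalized to (−180°, 180°] → -159.743°.
The forward bearing on arrival equals the back-azimuth from the destination plus 180°.
Back-azimuth from P₂ (-16.0°, -159.7°) to P₁ (-26.3°, 166.2°), with Δλ' = λ₁ − λ₂ = 326.0°: atan2( sin Δλ' cos φ₁ , cos φ₂ sin φ₁ − sin φ₂ cos φ₁ cos Δλ' ) = 246.3°.
Final bearing = (246.3° + 180°) mod 360° = 66.3°.

final bearing 66.3°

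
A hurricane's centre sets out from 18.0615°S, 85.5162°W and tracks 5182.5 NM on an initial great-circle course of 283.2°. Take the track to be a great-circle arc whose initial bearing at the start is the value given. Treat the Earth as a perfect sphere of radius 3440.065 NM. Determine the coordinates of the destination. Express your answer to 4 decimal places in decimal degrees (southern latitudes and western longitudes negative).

The arc subtends δ = 5182.5/3440.065 = 1.506512 rad at the centre.
With φ₁ = -18.0615° = -0.315233 rad and θ = 283.2° = 4.942772 rad:
Destination latitude: φ₂ = arcsin( sin φ₁ cos δ + cos φ₁ sin δ cos θ ) = arcsin(0.196734) = 11.3460°.
Then Δλ = atan2(-0.923693, 0.125235) = -1.436038 rad, from sin θ sin δ cos φ₁ over cos δ − sin φ₁ sin φ₂.
Hence λ₂ = -85.5162° + -82.2789° = -167.7951°.

latitude 11.3460°, longitude -167.7951°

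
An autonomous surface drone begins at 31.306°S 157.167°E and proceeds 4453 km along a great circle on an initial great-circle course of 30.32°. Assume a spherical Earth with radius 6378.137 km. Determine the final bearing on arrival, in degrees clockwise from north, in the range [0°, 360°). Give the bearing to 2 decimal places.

final bearing 25.63°

The arc subtends δ = 4453/6378.137 = 0.698166 rad at the centre.
With φ₁ = -31.306° = -0.546393 rad and θ = 30.32° = 0.529184 rad:
Applying the spherical law of cosines for sides, sin φ₂ = sin φ₁ cos δ + cos φ₁ sin δ cos θ = 0.076068, so φ₂ = 4.363°.
Δλ = atan2( sin θ sin δ cos φ₁ , cos δ − sin φ₁ sin φ₂ ) = atan2(0.277264, 0.805548) = 0.331492 rad = 18.993°.
λ₂ = 157.167° + 18.993° = 176.160°.
The forward bearing on arrival equals the back-azimuth from the destination plus 180°.
Back-azimuth from P₂ (4.36°, 176.16°) to P₁ (-31.31°, 157.17°), with Δλ' = λ₁ − λ₂ = -18.99°: atan2( sin Δλ' cos φ₁ , cos φ₂ sin φ₁ − sin φ₂ cos φ₁ cos Δλ' ) = 205.63°.
Final bearing = (205.63° + 180°) mod 360° = 25.63°.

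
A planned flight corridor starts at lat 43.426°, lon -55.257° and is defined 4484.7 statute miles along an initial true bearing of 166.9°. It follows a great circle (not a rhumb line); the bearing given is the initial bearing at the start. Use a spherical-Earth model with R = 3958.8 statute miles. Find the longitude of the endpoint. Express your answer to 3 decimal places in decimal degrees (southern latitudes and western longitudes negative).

The arc subtends δ = 4484.7/3958.8 = 1.132843 rad at the centre.
Converting: φ₁ = 0.757927 rad, θ = 2.912955 rad.
sin φ₂ = sin φ₁ cos δ + cos φ₁ sin δ cos θ = (0.687417)(0.424087) + (0.726263)(0.905622)(-0.973976) = -0.349078
φ₂ = asin(-0.349078) = -0.356587 rad = -20.431°.
For the longitude increment, Δλ = atan2( sin θ sin δ cos φ₁, cos δ − sin φ₁ sin φ₂ ) = atan2(0.149073, 0.664049) = 12.653°.
λ₂ = λ₁ + Δλ = -42.604°.

longitude -42.604°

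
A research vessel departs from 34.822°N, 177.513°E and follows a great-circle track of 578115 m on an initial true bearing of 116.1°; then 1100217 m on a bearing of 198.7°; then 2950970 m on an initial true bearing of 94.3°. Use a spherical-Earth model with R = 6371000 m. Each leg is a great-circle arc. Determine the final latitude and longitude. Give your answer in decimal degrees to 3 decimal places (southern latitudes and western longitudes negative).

latitude 18.577°, longitude -152.350°

Apply the spherical direct solution leg by leg, carrying full precision between legs.
Leg 1: from (34.822°, 177.513°), δ = 578115/6371000 = 0.090742 rad, θ = 116.1° → φ = 32.409°, λ = -176.956°.
Leg 2: from (32.409°, -176.956°), δ = 1100217/6371000 = 0.172691 rad, θ = 198.7° → φ = 22.990°, λ = 179.613°.
Leg 3: from (22.990°, 179.613°), δ = 2950970/6371000 = 0.463188 rad, θ = 94.3° → φ = 18.577°, λ = -152.350°.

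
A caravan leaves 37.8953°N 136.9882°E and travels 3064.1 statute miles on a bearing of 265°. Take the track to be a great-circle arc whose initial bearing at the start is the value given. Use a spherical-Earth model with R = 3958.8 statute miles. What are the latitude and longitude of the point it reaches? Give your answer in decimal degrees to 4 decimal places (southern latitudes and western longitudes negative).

latitude 23.0272°, longitude 87.8204°

Angular distance δ = d/R = 3064.1 / 3958.8 = 0.773997 rad.
Start latitude φ₁ = 0.661398 rad; initial bearing θ = 4.625123 rad.
sin φ₂ = sin φ₁ cos δ + cos φ₁ sin δ cos θ = (0.614220)(0.715122) + (0.789134)(0.698999)(-0.087156) = 0.391167
φ₂ = asin(0.391167) = 0.401900 rad = 23.0272°.
For the longitude increment, Δλ = atan2( sin θ sin δ cos φ₁, cos δ − sin φ₁ sin φ₂ ) = atan2(-0.549505, 0.474859) = -49.1678°.
λ₂ = λ₁ + Δλ = 87.8204°.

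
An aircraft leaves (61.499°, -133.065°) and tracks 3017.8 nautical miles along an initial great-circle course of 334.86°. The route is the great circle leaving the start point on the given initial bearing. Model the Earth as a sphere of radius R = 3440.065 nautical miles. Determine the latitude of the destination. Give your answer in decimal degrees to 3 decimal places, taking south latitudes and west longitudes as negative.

latitude 63.377°

Angular distance δ = d/R = 3017.8 / 3440.065 = 0.877251 rad.
With φ₁ = 61.499° = 1.073360 rad and θ = 334.86° = 5.844410 rad:
sin φ₂ = sin φ₁ cos δ + cos φ₁ sin δ cos θ = (0.878809)(0.639268) + (0.477174)(0.768984)(0.905272) = 0.893974
φ₂ = asin(0.893974) = 1.106137 rad = 63.377°.
Then Δλ = atan2(-0.155887, -0.146365) = -2.324699 rad, from sin θ sin δ cos φ₁ over cos δ − sin φ₁ sin φ₂.
λ₂ = -133.065° + -133.195° = -266.260°, normalized to (−180°, 180°] → 93.740°.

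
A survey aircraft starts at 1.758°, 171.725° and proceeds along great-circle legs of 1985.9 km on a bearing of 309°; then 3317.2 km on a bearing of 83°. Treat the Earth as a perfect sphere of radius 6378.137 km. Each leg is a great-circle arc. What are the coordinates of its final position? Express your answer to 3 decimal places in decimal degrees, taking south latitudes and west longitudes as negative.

Apply the spherical direct solution leg by leg, carrying full precision between legs.
Leg 1: from (1.758°, 171.725°), δ = 1985.9/6378.137 = 0.311361 rad, θ = 309° → φ = 12.821°, λ = 157.592°.
Leg 2: from (12.821°, 157.592°), δ = 3317.2/6378.137 = 0.520089 rad, θ = 83° → φ = 14.573°, λ = -171.767°.

latitude 14.573°, longitude -171.767°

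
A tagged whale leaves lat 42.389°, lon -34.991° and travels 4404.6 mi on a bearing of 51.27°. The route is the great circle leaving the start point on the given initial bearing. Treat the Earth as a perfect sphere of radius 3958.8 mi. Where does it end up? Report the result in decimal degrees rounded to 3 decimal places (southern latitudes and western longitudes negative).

Angular distance δ = d/R = 4404.6 / 3958.8 = 1.112610 rad.
Start latitude φ₁ = 0.739828 rad; initial bearing θ = 0.894830 rad.
Applying the spherical law of cosines for sides, sin φ₂ = sin φ₁ cos δ + cos φ₁ sin δ cos θ = 0.712630, so φ₂ = 45.449°.
Δλ = atan2( sin θ sin δ cos φ₁ , cos δ − sin φ₁ sin φ₂ ) = atan2(0.516744, -0.038105) = 1.644404 rad = 94.217°.
λ₂ = -34.991° + 94.217° = 59.226°.

latitude 45.449°, longitude 59.226°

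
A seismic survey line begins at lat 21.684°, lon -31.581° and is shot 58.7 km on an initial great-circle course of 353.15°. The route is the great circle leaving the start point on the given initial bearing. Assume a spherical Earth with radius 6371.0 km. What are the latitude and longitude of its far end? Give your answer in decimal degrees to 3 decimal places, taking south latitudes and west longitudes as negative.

Central angle δ = d/R = 0.009214 rad.
Converting: φ₁ = 0.378457 rad, θ = 6.163630 rad.
Destination latitude: φ₂ = arcsin( sin φ₁ cos δ + cos φ₁ sin δ cos θ ) = arcsin(0.377972) = 22.208°.
Δλ = atan2( sin θ sin δ cos φ₁ , cos δ − sin φ₁ sin φ₂ ) = atan2(-0.001021, 0.860302) = -0.001187 rad = -0.068°.
λ₂ = -31.581° + -0.068° = -31.649°.

latitude 22.208°, longitude -31.649°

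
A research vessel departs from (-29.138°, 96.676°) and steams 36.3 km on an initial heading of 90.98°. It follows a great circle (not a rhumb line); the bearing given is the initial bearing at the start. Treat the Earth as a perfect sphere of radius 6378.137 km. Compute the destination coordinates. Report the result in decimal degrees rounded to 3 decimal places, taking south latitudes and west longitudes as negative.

δ = 36.3/6378.137 = 0.005691 rad (0.3261°).
With φ₁ = -29.138° = -0.508554 rad and θ = 90.98° = 1.587901 rad:
sin φ₂ = sin φ₁ cos δ + cos φ₁ sin δ cos θ = (-0.486915)(0.999984) + (0.873449)(0.005691)(-0.017103) = -0.486992
φ₂ = asin(-0.486992) = -0.508642 rad = -29.143°.
Δλ = atan2( sin θ sin δ cos φ₁ , cos δ − sin φ₁ sin φ₂ ) = atan2(0.004970, 0.762860) = 0.006515 rad = 0.373°.
λ₂ = 96.676° + 0.373° = 97.049°.

latitude -29.143°, longitude 97.049°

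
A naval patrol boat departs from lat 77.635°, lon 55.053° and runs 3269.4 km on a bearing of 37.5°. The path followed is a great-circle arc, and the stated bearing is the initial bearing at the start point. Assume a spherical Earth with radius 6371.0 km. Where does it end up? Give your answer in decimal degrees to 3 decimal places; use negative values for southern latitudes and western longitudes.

δ = 3269.4/6371 = 0.513169 rad (29.4024°).
Converting: φ₁ = 1.354986 rad, θ = 0.654498 rad.
Applying the spherical law of cosines for sides, sin φ₂ = sin φ₁ cos δ + cos φ₁ sin δ cos θ = 0.934389, so φ₂ = 69.130°.
For the longitude increment, Δλ = atan2( sin θ sin δ cos φ₁, cos δ − sin φ₁ sin φ₂ ) = atan2(0.063999, -0.041521) = 122.975°.
λ₂ = 55.053° + 122.975° = 178.028°.

latitude 69.130°, longitude 178.028°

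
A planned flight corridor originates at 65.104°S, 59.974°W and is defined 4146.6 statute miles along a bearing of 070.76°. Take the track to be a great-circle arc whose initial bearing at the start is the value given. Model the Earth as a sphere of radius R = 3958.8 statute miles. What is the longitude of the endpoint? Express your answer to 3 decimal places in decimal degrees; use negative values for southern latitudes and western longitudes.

longitude 0.176°

Central angle δ = d/R = 1.047439 rad.
Start latitude φ₁ = -1.136279 rad; initial bearing θ = 1.234995 rad.
Applying the spherical law of cosines for sides, sin φ₂ = sin φ₁ cos δ + cos φ₁ sin δ cos θ = -0.333194, so φ₂ = -19.463°.
For the longitude increment, Δλ = atan2( sin θ sin δ cos φ₁, cos δ − sin φ₁ sin φ₂ ) = atan2(0.344258, 0.197559) = 60.150°.
λ₂ = λ₁ + Δλ = 0.176°.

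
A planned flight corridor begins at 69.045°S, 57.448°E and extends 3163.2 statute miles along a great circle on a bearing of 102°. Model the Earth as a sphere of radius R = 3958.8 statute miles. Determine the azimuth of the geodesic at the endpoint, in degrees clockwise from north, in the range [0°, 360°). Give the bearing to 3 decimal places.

Angular distance δ = d/R = 3163.2 / 3958.8 = 0.799030 rad.
Start latitude φ₁ = -1.205063 rad; initial bearing θ = 1.780236 rad.
Destination latitude: φ₂ = arcsin( sin φ₁ cos δ + cos φ₁ sin δ cos θ ) = arcsin(-0.704567) = -44.795°.
Δλ = atan2( sin θ sin δ cos φ₁ , cos δ − sin φ₁ sin φ₂ ) = atan2(0.250709, 0.039434) = 1.414783 rad = 81.061°.
λ₂ = 57.448° + 81.061° = 138.509°.
The forward bearing on arrival equals the back-azimuth from the destination plus 180°.
Back-azimuth from P₂ (-44.795°, 138.509°) to P₁ (-69.045°, 57.448°), with Δλ' = λ₁ − λ₂ = -81.061°: atan2( sin Δλ' cos φ₁ , cos φ₂ sin φ₁ − sin φ₂ cos φ₁ cos Δλ' ) = 209.535°.
Final bearing = (209.535° + 180°) mod 360° = 29.535°.

final bearing 29.535°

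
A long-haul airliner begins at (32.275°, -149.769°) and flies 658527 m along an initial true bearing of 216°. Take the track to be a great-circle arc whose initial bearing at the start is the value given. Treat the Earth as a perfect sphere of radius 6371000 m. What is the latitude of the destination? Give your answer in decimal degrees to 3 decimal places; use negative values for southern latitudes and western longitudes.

δ = 658527/6371000 = 0.103363 rad (5.9223°).
Converting: φ₁ = 0.563305 rad, θ = 3.769911 rad.
Applying the spherical law of cosines for sides, sin φ₂ = sin φ₁ cos δ + cos φ₁ sin δ cos θ = 0.460557, so φ₂ = 27.423°.
Δλ = atan2( sin θ sin δ cos φ₁ , cos δ − sin φ₁ sin φ₂ ) = atan2(-0.051277, 0.748733) = -0.068378 rad = -3.918°.
λ₂ = -149.769° + -3.918° = -153.687°.

latitude 27.423°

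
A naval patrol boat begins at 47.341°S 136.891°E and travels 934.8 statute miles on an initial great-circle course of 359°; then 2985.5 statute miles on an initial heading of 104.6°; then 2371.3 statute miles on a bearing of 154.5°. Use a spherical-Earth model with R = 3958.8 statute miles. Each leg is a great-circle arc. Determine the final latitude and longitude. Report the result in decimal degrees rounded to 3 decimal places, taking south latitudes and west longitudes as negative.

latitude -61.493°, longitude -140.383°

Apply the spherical direct solution leg by leg, carrying full precision between legs.
Leg 1: from (-47.341°, 136.891°), δ = 934.8/3958.8 = 0.236132 rad, θ = 359° → φ = -33.813°, λ = 136.609°.
Leg 2: from (-33.813°, 136.609°), δ = 2985.5/3958.8 = 0.754143 rad, θ = 104.6° → φ = -33.298°, λ = -170.953°.
Leg 3: from (-33.298°, -170.953°), δ = 2371.3/3958.8 = 0.598995 rad, θ = 154.5° → φ = -61.493°, λ = -140.383°.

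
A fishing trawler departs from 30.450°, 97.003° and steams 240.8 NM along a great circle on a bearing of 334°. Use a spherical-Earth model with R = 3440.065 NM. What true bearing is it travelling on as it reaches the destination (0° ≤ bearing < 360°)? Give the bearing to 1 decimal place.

Central angle δ = d/R = 0.069999 rad.
Converting: φ₁ = 0.531453 rad, θ = 5.829400 rad.
Applying the spherical law of cosines for sides, sin φ₂ = sin φ₁ cos δ + cos φ₁ sin δ cos θ = 0.559738, so φ₂ = 34.038°.
Δλ = atan2( sin θ sin δ cos φ₁ , cos δ − sin φ₁ sin φ₂ ) = atan2(-0.026431, 0.713884) = -0.037008 rad = -2.120°.
λ₂ = 97.003° + -2.120° = 94.883°.
The forward bearing on arrival equals the back-azimuth from the destination plus 180°.
Back-azimuth from P₂ (34.0°, 94.9°) to P₁ (30.4°, 97.0°), with Δλ' = λ₁ − λ₂ = 2.1°: atan2( sin Δλ' cos φ₁ , cos φ₂ sin φ₁ − sin φ₂ cos φ₁ cos Δλ' ) = 152.9°.
Final bearing = (152.9° + 180°) mod 360° = 332.9°.

final bearing 332.9°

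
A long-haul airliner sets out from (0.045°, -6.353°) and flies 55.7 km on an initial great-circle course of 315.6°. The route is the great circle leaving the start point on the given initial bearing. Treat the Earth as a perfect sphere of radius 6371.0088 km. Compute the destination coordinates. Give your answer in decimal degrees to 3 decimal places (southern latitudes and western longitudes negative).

Angular distance δ = d/R = 55.7 / 6371.0088 = 0.008743 rad.
Start latitude φ₁ = 0.000785 rad; initial bearing θ = 5.508259 rad.
sin φ₂ = sin φ₁ cos δ + cos φ₁ sin δ cos θ = (0.000785)(0.999962) + (1.000000)(0.008743)(0.714473) = 0.007032
φ₂ = asin(0.007032) = 0.007032 rad = 0.403°.
Then Δλ = atan2(-0.006117, 0.999956) = -0.006117 rad, from sin θ sin δ cos φ₁ over cos δ − sin φ₁ sin φ₂.
Hence λ₂ = -6.353° + -0.350° = -6.703°.

latitude 0.403°, longitude -6.703°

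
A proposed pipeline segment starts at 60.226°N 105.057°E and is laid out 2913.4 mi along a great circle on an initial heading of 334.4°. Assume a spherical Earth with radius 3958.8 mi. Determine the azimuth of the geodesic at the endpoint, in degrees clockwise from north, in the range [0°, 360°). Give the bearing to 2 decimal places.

The arc subtends δ = 2913.4/3958.8 = 0.735930 rad at the centre.
With φ₁ = 60.226° = 1.051142 rad and θ = 334.4° = 5.836381 rad:
sin φ₂ = sin φ₁ cos δ + cos φ₁ sin δ cos θ = (0.867991)(0.741207) + (0.496580)(0.671277)(0.901833) = 0.943980
φ₂ = asin(0.943980) = 1.234490 rad = 70.731°.
Δλ = atan2( sin θ sin δ cos φ₁ , cos δ − sin φ₁ sin φ₂ ) = atan2(-0.144033, -0.078159) = -2.067979 rad = -118.486°.
λ₂ = λ₁ + Δλ = -13.429°.
The forward bearing on arrival equals the back-azimuth from the destination plus 180°.
Back-azimuth from P₂ (70.73°, -13.43°) to P₁ (60.23°, 105.06°), with Δλ' = λ₁ − λ₂ = 118.49°: atan2( sin Δλ' cos φ₁ , cos φ₂ sin φ₁ − sin φ₂ cos φ₁ cos Δλ' ) = 40.56°.
Final bearing = (40.56° + 180°) mod 360° = 220.56°.

final bearing 220.56°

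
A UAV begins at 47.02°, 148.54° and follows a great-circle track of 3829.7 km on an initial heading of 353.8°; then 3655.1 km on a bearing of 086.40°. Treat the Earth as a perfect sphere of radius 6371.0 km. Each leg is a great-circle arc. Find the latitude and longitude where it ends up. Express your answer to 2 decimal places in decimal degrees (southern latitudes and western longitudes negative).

latitude 56.54°, longitude -154.27°

Apply the spherical direct solution leg by leg, carrying full precision between legs.
Leg 1: from (47.02°, 148.54°), δ = 3829.7/6371 = 0.601114 rad, θ = 353.8° → φ = 80.63°, λ = 126.50°.
Leg 2: from (80.63°, 126.50°), δ = 3655.1/6371 = 0.573709 rad, θ = 86.4° → φ = 56.54°, λ = -154.27°.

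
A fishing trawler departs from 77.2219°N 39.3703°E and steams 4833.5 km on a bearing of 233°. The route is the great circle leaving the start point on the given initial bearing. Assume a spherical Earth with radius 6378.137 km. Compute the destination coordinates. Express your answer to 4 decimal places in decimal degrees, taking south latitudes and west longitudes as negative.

latitude 38.0869°, longitude -4.8514°

The arc subtends δ = 4833.5/6378.137 = 0.757823 rad at the centre.
Converting: φ₁ = 1.347776 rad, θ = 4.066617 rad.
sin φ₂ = sin φ₁ cos δ + cos φ₁ sin δ cos θ = (0.975234)(0.726334) + (0.221176)(0.687342)(-0.601815) = 0.616856
φ₂ = asin(0.616856) = 0.664741 rad = 38.0869°.
Then Δλ = atan2(-0.121411, 0.124755) = -0.771814 rad, from sin θ sin δ cos φ₁ over cos δ − sin φ₁ sin φ₂.
Hence λ₂ = 39.3703° + -44.2217° = -4.8514°.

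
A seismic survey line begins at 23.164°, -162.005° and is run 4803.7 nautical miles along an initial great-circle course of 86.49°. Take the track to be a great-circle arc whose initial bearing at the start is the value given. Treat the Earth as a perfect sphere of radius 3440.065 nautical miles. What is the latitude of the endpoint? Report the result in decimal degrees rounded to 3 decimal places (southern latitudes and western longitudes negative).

δ = 4803.7/3440.065 = 1.396398 rad (80.0077°).
With φ₁ = 23.164° = 0.404288 rad and θ = 86.49° = 1.509535 rad:
Destination latitude: φ₂ = arcsin( sin φ₁ cos δ + cos φ₁ sin δ cos θ ) = arcsin(0.123688) = 7.105°.
Δλ = atan2( sin θ sin δ cos φ₁ , cos δ − sin φ₁ sin φ₂ ) = atan2(0.903738, 0.124861) = 1.433505 rad = 82.134°.
Hence λ₂ = -162.005° + 82.134° = -79.871°.

latitude 7.105°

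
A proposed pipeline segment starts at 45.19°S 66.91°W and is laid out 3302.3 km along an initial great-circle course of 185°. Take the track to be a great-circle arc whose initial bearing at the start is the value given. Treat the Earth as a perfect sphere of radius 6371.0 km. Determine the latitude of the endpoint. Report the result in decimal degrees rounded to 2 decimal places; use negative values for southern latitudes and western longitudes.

latitude -74.60°

The arc subtends δ = 3302.3/6371 = 0.518333 rad at the centre.
Start latitude φ₁ = -0.788714 rad; initial bearing θ = 3.228859 rad.
sin φ₂ = sin φ₁ cos δ + cos φ₁ sin δ cos θ = (-0.709448)(0.868646) + (0.704758)(0.495433)(-0.996195) = -0.964091
φ₂ = asin(-0.964091) = -1.301998 rad = -74.60°.
Then Δλ = atan2(-0.030431, 0.184674) = -0.163316 rad, from sin θ sin δ cos φ₁ over cos δ − sin φ₁ sin φ₂.
Hence λ₂ = -66.91° + -9.36° = -76.27°.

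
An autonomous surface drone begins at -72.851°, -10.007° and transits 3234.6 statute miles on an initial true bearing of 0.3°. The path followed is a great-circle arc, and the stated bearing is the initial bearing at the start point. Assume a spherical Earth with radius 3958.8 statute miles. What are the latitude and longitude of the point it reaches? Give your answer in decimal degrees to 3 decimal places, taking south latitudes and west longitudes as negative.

latitude -26.037°, longitude -9.764°

The arc subtends δ = 3234.6/3958.8 = 0.817066 rad at the centre.
Converting: φ₁ = -1.271490 rad, θ = 0.005236 rad.
Destination latitude: φ₂ = arcsin( sin φ₁ cos δ + cos φ₁ sin δ cos θ ) = arcsin(-0.438948) = -26.037°.
For the longitude increment, Δλ = atan2( sin θ sin δ cos φ₁, cos δ − sin φ₁ sin φ₂ ) = atan2(0.001126, 0.264931) = 0.243°.
λ₂ = -10.007° + 0.243° = -9.764°.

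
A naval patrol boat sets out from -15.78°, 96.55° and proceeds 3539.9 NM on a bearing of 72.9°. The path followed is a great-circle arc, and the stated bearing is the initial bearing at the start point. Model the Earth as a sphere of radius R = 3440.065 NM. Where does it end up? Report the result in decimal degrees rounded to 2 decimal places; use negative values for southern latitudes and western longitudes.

latitude 5.87°, longitude 151.96°

The arc subtends δ = 3539.9/3440.065 = 1.029021 rad at the centre.
Start latitude φ₁ = -0.275413 rad; initial bearing θ = 1.272345 rad.
Destination latitude: φ₂ = arcsin( sin φ₁ cos δ + cos φ₁ sin δ cos θ ) = arcsin(0.102207) = 5.87°.
For the longitude increment, Δλ = atan2( sin θ sin δ cos φ₁, cos δ − sin φ₁ sin φ₂ ) = atan2(0.788056, 0.543452) = 55.41°.
λ₂ = 96.55° + 55.41° = 151.96°.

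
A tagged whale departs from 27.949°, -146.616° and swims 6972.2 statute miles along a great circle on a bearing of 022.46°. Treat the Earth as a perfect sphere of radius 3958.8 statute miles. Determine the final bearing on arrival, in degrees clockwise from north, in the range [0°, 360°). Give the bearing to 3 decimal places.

The arc subtends δ = 6972.2/3958.8 = 1.761190 rad at the centre.
Converting: φ₁ = 0.487802 rad, θ = 0.392001 rad.
Applying the spherical law of cosines for sides, sin φ₂ = sin φ₁ cos δ + cos φ₁ sin δ cos θ = 0.712910, so φ₂ = 45.472°.
For the longitude increment, Δλ = atan2( sin θ sin δ cos φ₁, cos δ − sin φ₁ sin φ₂ ) = atan2(0.331381, -0.523376) = 147.660°.
λ₂ = λ₁ + Δλ = 1.044°.
The forward bearing on arrival equals the back-azimuth from the destination plus 180°.
Back-azimuth from P₂ (45.472°, 1.044°) to P₁ (27.949°, -146.616°), with Δλ' = λ₁ − λ₂ = -147.660°: atan2( sin Δλ' cos φ₁ , cos φ₂ sin φ₁ − sin φ₂ cos φ₁ cos Δλ' ) = 331.233°.
Final bearing = (331.233° + 180°) mod 360° = 151.233°.

final bearing 151.233°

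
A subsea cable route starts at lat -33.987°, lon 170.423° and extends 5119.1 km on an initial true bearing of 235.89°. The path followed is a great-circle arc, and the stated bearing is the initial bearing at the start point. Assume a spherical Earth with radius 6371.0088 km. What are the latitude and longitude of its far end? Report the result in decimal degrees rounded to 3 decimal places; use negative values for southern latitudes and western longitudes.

Angular distance δ = d/R = 5119.1 / 6371.0088 = 0.803499 rad.
With φ₁ = -33.987° = -0.593185 rad and θ = 235.89° = 4.117057 rad:
Applying the spherical law of cosines for sides, sin φ₂ = sin φ₁ cos δ + cos φ₁ sin δ cos θ = -0.722746, so φ₂ = -46.282°.
Then Δλ = atan2(-0.494148, 0.290174) = -1.039826 rad, from sin θ sin δ cos φ₁ over cos δ − sin φ₁ sin φ₂.
λ₂ = 170.423° + -59.578° = 110.845°.

latitude -46.282°, longitude 110.845°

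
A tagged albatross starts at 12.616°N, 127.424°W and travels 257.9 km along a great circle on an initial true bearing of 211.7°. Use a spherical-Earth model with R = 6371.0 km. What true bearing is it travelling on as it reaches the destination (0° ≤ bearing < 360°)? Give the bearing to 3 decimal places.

final bearing 211.450°

The arc subtends δ = 257.9/6371 = 0.040480 rad at the centre.
With φ₁ = 12.616° = 0.220191 rad and θ = 211.7° = 3.694862 rad:
sin φ₂ = sin φ₁ cos δ + cos φ₁ sin δ cos θ = (0.218416)(0.999181) + (0.975856)(0.040469)(-0.850811) = 0.184636
φ₂ = asin(0.184636) = 0.185702 rad = 10.640°.
For the longitude increment, Δλ = atan2( sin θ sin δ cos φ₁, cos δ − sin φ₁ sin φ₂ ) = atan2(-0.020752, 0.958853) = -1.240°.
λ₂ = -127.424° + -1.240° = -128.664°.
The forward bearing on arrival equals the back-azimuth from the destination plus 180°.
Back-azimuth from P₂ (10.640°, -128.664°) to P₁ (12.616°, -127.424°), with Δλ' = λ₁ − λ₂ = 1.240°: atan2( sin Δλ' cos φ₁ , cos φ₂ sin φ₁ − sin φ₂ cos φ₁ cos Δλ' ) = 31.450°.
Final bearing = (31.450° + 180°) mod 360° = 211.450°.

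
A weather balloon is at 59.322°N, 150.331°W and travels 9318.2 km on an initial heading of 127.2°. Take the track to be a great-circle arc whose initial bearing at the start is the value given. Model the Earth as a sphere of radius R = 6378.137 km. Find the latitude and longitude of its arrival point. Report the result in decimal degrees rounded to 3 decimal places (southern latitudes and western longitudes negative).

Angular distance δ = d/R = 9318.2 / 6378.137 = 1.460960 rad.
Converting: φ₁ = 1.035364 rad, θ = 2.220059 rad.
sin φ₂ = sin φ₁ cos δ + cos φ₁ sin δ cos θ = (0.860048)(0.109616) + (0.510213)(0.993974)(-0.604599) = -0.212340
φ₂ = asin(-0.212340) = -0.213969 rad = -12.260°.
Δλ = atan2( sin θ sin δ cos φ₁ , cos δ − sin φ₁ sin φ₂ ) = atan2(0.403951, 0.292239) = 0.944504 rad = 54.116°.
λ₂ = λ₁ + Δλ = -96.215°.

latitude -12.260°, longitude -96.215°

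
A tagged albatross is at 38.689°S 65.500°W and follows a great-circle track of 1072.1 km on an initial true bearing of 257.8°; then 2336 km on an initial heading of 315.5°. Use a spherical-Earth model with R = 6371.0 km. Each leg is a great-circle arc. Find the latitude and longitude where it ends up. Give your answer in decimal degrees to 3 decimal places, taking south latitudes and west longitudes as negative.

Apply the spherical direct solution leg by leg, carrying full precision between legs.
Leg 1: from (-38.689°, -65.500°), δ = 1072.1/6371 = 0.168278 rad, θ = 257.8° → φ = -40.082°, λ = -77.854°.
Leg 2: from (-40.082°, -77.854°), δ = 2336/6371 = 0.366661 rad, θ = 315.5° → φ = -23.919°, λ = -93.809°.

latitude -23.919°, longitude -93.809°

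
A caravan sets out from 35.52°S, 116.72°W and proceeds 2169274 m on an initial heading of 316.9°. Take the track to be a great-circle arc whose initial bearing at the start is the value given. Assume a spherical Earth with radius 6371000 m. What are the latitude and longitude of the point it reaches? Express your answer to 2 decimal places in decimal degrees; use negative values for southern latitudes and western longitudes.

latitude -20.44°, longitude -130.81°

Central angle δ = d/R = 0.340492 rad.
Start latitude φ₁ = -0.619941 rad; initial bearing θ = 5.530948 rad.
Destination latitude: φ₂ = arcsin( sin φ₁ cos δ + cos φ₁ sin δ cos θ ) = arcsin(-0.349170) = -20.44°.
Δλ = atan2( sin θ sin δ cos φ₁ , cos δ − sin φ₁ sin φ₂ ) = atan2(-0.185718, 0.739727) = -0.245979 rad = -14.09°.
Hence λ₂ = -116.72° + -14.09° = -130.81°.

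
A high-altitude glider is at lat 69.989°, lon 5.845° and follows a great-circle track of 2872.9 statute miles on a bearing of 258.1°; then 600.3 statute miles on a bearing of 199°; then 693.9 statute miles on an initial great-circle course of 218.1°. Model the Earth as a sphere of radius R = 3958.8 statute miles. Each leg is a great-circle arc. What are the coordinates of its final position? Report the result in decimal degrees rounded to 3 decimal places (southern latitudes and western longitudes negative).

latitude 24.645°, longitude -63.672°

Apply the spherical direct solution leg by leg, carrying full precision between legs.
Leg 1: from (69.989°, 5.845°), δ = 2872.9/3958.8 = 0.725700 rad, θ = 258.1° → φ = 40.999°, λ = -53.521°.
Leg 2: from (40.999°, -53.521°), δ = 600.3/3958.8 = 0.151637 rad, θ = 199° → φ = 32.733°, λ = -56.873°.
Leg 3: from (32.733°, -56.873°), δ = 693.9/3958.8 = 0.175280 rad, θ = 218.1° → φ = 24.645°, λ = -63.672°.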